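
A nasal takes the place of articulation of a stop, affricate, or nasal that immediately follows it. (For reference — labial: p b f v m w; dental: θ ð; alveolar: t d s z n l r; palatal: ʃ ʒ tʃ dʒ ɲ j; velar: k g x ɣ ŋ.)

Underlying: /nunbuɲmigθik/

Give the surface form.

/n/ before /b/ (labial) → [m]
/ɲ/ before /m/ (labial) → [m]

[numbummigθik]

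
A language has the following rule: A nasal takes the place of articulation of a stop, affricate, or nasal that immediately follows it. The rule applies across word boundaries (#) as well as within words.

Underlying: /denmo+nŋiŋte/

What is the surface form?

[demmo+ŋŋinte]

/n/ before /m/ (labial) → [m]
/n/ before /ŋ/ (velar) → [ŋ]
/ŋ/ before /t/ (alveolar) → [n]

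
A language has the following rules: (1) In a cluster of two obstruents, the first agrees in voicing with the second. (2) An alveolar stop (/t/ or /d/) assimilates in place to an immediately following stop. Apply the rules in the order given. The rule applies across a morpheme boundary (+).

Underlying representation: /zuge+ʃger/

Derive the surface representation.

[zuge+ʒger]

Rule 1: /ʃ/ before /g/ (voiced) → [ʒ]
After rule 1: zuge+ʒger
Rule 2: no segment meets the rule's conditions; no change.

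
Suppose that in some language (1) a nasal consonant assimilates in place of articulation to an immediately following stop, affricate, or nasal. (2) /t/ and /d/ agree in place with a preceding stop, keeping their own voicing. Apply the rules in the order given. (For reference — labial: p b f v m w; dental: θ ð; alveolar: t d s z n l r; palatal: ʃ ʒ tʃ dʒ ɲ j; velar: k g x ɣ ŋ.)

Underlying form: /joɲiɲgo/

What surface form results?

[joɲiŋgo]

Rule 1: /ɲ/ before /g/ (velar) → [ŋ]
After rule 1: joɲiŋgo
Rule 2: no segment meets the rule's conditions; no change.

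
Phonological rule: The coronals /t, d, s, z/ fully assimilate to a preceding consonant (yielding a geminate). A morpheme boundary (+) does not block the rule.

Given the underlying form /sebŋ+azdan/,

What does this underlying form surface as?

/d/ after /z/ → [z] (total assimilation)

[sebŋ+azzan]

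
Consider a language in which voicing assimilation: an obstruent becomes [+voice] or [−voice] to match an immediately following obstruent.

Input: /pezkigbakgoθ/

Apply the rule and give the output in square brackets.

[peskigbaggoθ]

/z/ before /k/ (voiceless) → [s]
/k/ before /g/ (voiced) → [g]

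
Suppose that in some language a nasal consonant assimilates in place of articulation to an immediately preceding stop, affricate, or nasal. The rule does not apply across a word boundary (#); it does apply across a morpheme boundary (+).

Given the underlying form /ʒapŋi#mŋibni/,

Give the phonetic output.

[ʒapmi#mmibmi]

/ŋ/ after /p/ (labial) → [m]
/ŋ/ after /m/ (labial) → [m]
/n/ after /b/ (labial) → [m]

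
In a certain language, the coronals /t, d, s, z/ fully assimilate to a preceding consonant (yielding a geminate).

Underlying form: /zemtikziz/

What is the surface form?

/t/ after /m/ → [m] (total assimilation)
/z/ after /k/ → [k] (total assimilation)

[zemmikkiz]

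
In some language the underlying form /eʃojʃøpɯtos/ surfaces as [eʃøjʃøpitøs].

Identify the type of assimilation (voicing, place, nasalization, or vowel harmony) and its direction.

/o/→[ø] /ɯ/→[i] /o/→[ø].
Vowels agree with the first vowel, so the harmony is progressive.

vowel harmony, progressive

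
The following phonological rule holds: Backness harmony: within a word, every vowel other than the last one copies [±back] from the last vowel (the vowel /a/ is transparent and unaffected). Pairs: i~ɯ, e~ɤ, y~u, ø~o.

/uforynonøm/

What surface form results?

[yførynønøm]

/u/ harmonizes with /ø/ ([-back]) → [y]
/o/ harmonizes with /ø/ ([-back]) → [ø]
/o/ harmonizes with /ø/ ([-back]) → [ø]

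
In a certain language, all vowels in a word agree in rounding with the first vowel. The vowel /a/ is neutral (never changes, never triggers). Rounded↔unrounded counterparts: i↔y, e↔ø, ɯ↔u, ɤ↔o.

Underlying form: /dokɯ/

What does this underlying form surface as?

/ɯ/ harmonizes with /o/ ([+round]) → [u]

[doku]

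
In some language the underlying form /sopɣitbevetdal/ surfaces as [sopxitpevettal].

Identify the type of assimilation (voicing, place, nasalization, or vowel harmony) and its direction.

voicing assimilation, progressive

/ɣ/→[x] /b/→[p] /d/→[t].
Each target copies a feature from the preceding segment, so the direction is progressive.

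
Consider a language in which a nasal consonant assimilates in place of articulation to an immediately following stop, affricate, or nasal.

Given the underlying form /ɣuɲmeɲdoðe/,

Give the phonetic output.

/ɲ/ before /m/ (labial) → [m]
/ɲ/ before /d/ (alveolar) → [n]

[ɣummendoðe]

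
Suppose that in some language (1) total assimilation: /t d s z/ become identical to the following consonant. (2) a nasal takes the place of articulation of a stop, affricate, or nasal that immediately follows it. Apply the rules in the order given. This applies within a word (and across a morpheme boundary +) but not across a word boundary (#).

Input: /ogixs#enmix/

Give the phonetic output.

[ogixs#emmix]

Rule 1: no segment meets the rule's conditions; no change.
After rule 1: ogixs#enmix
Rule 2: /n/ before /m/ (labial) → [m]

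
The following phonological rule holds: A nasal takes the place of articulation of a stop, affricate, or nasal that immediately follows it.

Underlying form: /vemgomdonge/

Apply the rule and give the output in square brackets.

[veŋgondoŋge]

/m/ before /g/ (velar) → [ŋ]
/m/ before /d/ (alveolar) → [n]
/n/ before /g/ (velar) → [ŋ]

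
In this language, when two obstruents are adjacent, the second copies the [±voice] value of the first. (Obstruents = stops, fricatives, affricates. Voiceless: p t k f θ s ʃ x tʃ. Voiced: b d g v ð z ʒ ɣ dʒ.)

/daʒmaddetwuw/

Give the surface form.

[daʒmaddetwuw]

no segment meets the rule's conditions; no change.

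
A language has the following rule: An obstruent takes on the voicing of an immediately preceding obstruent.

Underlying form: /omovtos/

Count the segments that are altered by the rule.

/t/ after /v/ (voiced) → [d]
1 segment changes.

1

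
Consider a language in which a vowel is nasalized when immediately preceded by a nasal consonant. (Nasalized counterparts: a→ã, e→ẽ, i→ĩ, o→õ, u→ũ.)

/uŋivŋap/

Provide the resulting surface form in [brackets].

/i/ after nasal /ŋ/ → [ĩ]
/a/ after nasal /ŋ/ → [ã]

[uŋĩvŋãp]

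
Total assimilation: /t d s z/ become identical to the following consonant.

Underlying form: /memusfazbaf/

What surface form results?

[memuffabbaf]

/s/ before /f/ → [f] (total assimilation)
/z/ before /b/ → [b] (total assimilation)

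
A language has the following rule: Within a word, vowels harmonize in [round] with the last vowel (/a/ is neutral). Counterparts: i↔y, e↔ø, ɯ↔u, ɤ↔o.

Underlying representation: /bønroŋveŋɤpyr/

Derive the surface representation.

[bønroŋvøŋopyr]

/e/ harmonizes with /y/ ([+round]) → [ø]
/ɤ/ harmonizes with /y/ ([+round]) → [o]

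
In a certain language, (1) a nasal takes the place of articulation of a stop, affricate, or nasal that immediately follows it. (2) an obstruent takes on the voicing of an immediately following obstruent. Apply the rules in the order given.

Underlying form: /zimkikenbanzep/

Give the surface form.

Rule 1: /m/ before /k/ (velar) → [ŋ]
Rule 1: /n/ before /b/ (labial) → [m]
After rule 1: ziŋkikembanzep
Rule 2: no segment meets the rule's conditions; no change.

[ziŋkikembanzep]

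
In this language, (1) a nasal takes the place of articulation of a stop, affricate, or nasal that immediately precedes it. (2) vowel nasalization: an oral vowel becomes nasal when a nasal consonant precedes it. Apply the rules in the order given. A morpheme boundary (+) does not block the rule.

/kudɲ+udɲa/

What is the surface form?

[kudn+ũdnã]

Rule 1: /ɲ/ after /d/ (alveolar) → [n]
Rule 1: /ɲ/ after /d/ (alveolar) → [n]
After rule 1: kudn+udna
Rule 2: /u/ after nasal /n/ → [ũ]
Rule 2: /a/ after nasal /n/ → [ã]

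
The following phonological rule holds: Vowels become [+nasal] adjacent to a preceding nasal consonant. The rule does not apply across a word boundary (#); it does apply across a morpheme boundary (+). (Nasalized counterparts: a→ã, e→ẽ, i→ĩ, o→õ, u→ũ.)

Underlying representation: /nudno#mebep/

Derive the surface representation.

/u/ after nasal /n/ → [ũ]
/o/ after nasal /n/ → [õ]
/e/ after nasal /m/ → [ẽ]

[nũdnõ#mẽbep]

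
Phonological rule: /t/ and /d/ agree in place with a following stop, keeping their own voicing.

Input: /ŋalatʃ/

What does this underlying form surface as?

no segment meets the rule's conditions; no change.

[ŋalatʃ]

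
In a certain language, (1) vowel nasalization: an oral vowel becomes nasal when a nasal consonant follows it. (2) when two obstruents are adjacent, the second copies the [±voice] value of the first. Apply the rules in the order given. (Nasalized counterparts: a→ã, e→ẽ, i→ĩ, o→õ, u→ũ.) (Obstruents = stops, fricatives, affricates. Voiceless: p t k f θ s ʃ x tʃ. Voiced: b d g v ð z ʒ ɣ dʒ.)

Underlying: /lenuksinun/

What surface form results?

Rule 1: /e/ before nasal /n/ → [ẽ]
Rule 1: /i/ before nasal /n/ → [ĩ]
Rule 1: /u/ before nasal /n/ → [ũ]
After rule 1: lẽnuksĩnũn
Rule 2: no segment meets the rule's conditions; no change.

[lẽnuksĩnũn]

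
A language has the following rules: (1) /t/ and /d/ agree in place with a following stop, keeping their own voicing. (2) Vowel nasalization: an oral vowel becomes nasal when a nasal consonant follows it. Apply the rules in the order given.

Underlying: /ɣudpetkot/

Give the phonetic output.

[ɣubpekkot]

Rule 1: /d/ before /p/ (labial) → [b]
Rule 1: /t/ before /k/ (velar) → [k]
After rule 1: ɣubpekkot
Rule 2: no segment meets the rule's conditions; no change.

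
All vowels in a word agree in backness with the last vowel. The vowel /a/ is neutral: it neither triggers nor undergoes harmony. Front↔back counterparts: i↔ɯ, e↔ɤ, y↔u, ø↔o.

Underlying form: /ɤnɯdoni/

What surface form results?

[enidøni]

/ɤ/ harmonizes with /i/ ([-back]) → [e]
/ɯ/ harmonizes with /i/ ([-back]) → [i]
/o/ harmonizes with /i/ ([-back]) → [ø]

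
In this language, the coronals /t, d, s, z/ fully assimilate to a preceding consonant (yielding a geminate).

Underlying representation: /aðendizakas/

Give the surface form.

[aðennizakas]

/d/ after /n/ → [n] (total assimilation)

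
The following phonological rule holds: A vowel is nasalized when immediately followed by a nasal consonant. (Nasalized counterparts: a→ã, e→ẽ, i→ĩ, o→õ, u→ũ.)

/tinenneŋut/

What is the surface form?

/i/ before nasal /n/ → [ĩ]
/e/ before nasal /n/ → [ẽ]
/e/ before nasal /ŋ/ → [ẽ]

[tĩnẽnnẽŋut]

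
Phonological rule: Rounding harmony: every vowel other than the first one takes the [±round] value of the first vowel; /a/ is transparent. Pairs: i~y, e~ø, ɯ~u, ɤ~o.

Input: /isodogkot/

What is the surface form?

/o/ harmonizes with /i/ ([-round]) → [ɤ]
/o/ harmonizes with /i/ ([-round]) → [ɤ]
/o/ harmonizes with /i/ ([-round]) → [ɤ]

[isɤdɤgkɤt]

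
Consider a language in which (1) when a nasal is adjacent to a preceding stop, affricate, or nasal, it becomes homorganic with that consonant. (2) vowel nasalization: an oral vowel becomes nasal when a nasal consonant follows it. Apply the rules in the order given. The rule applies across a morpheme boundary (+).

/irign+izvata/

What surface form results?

[irigŋ+izvata]

Rule 1: /n/ after /g/ (velar) → [ŋ]
After rule 1: irigŋ+izvata
Rule 2: no segment meets the rule's conditions; no change.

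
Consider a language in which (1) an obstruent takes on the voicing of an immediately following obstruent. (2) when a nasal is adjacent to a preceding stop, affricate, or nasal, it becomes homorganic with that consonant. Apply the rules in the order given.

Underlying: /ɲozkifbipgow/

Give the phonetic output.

Rule 1: /z/ before /k/ (voiceless) → [s]
Rule 1: /f/ before /b/ (voiced) → [v]
Rule 1: /p/ before /g/ (voiced) → [b]
After rule 1: ɲoskivbibgow
Rule 2: no segment meets the rule's conditions; no change.

[ɲoskivbibgow]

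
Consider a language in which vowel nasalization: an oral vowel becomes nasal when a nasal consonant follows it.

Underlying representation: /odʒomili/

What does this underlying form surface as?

[odʒõmili]

/o/ before nasal /m/ → [õ]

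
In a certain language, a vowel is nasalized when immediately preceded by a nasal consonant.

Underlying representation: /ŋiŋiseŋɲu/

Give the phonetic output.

/i/ after nasal /ŋ/ → [ĩ]
/i/ after nasal /ŋ/ → [ĩ]
/u/ after nasal /ɲ/ → [ũ]

[ŋĩŋĩseŋɲũ]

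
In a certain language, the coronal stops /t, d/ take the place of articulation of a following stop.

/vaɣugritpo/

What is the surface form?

/t/ before /p/ (labial) → [p]

[vaɣugrippo]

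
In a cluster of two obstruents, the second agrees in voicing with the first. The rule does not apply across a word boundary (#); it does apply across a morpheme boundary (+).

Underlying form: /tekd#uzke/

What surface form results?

/d/ after /k/ (voiceless) → [t]
/k/ after /z/ (voiced) → [g]

[tekt#uzge]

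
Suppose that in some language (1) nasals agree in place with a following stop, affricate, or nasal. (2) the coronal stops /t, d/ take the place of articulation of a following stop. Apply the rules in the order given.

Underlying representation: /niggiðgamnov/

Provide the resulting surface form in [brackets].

Rule 1: /m/ before /n/ (alveolar) → [n]
After rule 1: niggiðgannov
Rule 2: no segment meets the rule's conditions; no change.

[niggiðgannov]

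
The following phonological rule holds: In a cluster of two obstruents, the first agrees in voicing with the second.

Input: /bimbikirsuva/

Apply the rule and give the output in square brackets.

no segment meets the rule's conditions; no change.

[bimbikirsuva]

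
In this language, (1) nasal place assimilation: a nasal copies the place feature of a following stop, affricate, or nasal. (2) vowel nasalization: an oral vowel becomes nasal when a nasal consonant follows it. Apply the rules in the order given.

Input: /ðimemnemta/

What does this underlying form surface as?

Rule 1: /m/ before /n/ (alveolar) → [n]
Rule 1: /m/ before /t/ (alveolar) → [n]
After rule 1: ðimennenta
Rule 2: /i/ before nasal /m/ → [ĩ]
Rule 2: /e/ before nasal /n/ → [ẽ]
Rule 2: /e/ before nasal /n/ → [ẽ]

[ðĩmẽnnẽnta]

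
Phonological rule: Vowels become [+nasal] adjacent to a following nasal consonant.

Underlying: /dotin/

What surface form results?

/i/ before nasal /n/ → [ĩ]

[dotĩn]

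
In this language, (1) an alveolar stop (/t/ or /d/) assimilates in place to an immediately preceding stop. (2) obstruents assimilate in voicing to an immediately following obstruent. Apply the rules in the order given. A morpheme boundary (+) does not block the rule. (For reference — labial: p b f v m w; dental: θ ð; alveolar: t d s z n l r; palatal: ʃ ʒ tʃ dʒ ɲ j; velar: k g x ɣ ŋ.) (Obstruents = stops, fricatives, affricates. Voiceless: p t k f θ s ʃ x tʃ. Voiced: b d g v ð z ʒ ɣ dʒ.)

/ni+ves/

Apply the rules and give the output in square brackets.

[ni+ves]

Rule 1: no segment meets the rule's conditions; no change.
After rule 1: ni+ves
Rule 2: no segment meets the rule's conditions; no change.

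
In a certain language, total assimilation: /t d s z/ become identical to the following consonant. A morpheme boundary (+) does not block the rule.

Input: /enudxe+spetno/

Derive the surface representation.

[enuxxe+ppenno]

/d/ before /x/ → [x] (total assimilation)
/s/ before /p/ → [p] (total assimilation)
/t/ before /n/ → [n] (total assimilation)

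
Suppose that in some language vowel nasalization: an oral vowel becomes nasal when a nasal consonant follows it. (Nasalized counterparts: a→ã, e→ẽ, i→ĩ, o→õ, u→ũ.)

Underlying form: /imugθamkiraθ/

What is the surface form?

/i/ before nasal /m/ → [ĩ]
/a/ before nasal /m/ → [ã]

[ĩmugθãmkiraθ]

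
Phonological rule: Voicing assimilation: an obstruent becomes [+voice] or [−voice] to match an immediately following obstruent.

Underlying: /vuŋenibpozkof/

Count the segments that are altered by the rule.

2

/b/ before /p/ (voiceless) → [p]
/z/ before /k/ (voiceless) → [s]
2 segments change.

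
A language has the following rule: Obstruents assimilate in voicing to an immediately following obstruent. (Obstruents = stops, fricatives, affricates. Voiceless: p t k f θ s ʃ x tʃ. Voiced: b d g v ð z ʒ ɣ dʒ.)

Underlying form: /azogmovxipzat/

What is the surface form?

[azogmofxibzat]

/v/ before /x/ (voiceless) → [f]
/p/ before /z/ (voiced) → [b]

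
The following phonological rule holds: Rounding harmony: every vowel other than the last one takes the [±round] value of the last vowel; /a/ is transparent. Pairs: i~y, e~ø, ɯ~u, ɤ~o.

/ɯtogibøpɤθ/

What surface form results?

[ɯtɤgibepɤθ]

/o/ harmonizes with /ɤ/ ([-round]) → [ɤ]
/ø/ harmonizes with /ɤ/ ([-round]) → [e]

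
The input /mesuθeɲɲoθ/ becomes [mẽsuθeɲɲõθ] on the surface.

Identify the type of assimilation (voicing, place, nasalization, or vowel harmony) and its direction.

/e/→[ẽ] /o/→[õ].
Each target copies a feature from the preceding segment, so the direction is progressive.

nasalization, progressive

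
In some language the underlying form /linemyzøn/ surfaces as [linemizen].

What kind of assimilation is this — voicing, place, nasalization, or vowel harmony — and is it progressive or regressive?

/y/→[i] /ø/→[e].
Vowels agree with the first vowel, so the harmony is progressive.

vowel harmony, progressive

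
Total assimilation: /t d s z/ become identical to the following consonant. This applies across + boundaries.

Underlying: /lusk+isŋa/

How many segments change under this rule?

/s/ before /k/ → [k] (total assimilation)
/s/ before /ŋ/ → [ŋ] (total assimilation)
2 segments change.

2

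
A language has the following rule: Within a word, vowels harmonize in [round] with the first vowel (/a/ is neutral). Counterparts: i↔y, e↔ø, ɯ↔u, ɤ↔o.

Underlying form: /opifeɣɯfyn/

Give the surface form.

/i/ harmonizes with /o/ ([+round]) → [y]
/e/ harmonizes with /o/ ([+round]) → [ø]
/ɯ/ harmonizes with /o/ ([+round]) → [u]

[opyføɣufyn]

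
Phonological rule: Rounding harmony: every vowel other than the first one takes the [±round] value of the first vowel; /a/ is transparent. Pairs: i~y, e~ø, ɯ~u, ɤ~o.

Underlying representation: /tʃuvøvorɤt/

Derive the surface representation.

/ɤ/ harmonizes with /u/ ([+round]) → [o]

[tʃuvøvorot]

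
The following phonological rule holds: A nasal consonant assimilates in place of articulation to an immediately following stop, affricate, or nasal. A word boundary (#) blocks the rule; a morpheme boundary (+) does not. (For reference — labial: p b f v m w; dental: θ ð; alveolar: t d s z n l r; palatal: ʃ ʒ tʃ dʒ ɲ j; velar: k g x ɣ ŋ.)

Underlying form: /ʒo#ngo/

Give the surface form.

[ʒo#ŋgo]

/n/ before /g/ (velar) → [ŋ]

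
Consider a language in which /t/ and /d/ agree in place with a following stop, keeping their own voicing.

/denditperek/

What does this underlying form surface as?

[dendipperek]

/t/ before /p/ (labial) → [p]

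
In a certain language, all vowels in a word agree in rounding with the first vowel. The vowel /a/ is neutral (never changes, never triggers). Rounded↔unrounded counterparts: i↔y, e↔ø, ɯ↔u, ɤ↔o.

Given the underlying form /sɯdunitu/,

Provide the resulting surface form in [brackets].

/u/ harmonizes with /ɯ/ ([-round]) → [ɯ]
/u/ harmonizes with /ɯ/ ([-round]) → [ɯ]

[sɯdɯnitɯ]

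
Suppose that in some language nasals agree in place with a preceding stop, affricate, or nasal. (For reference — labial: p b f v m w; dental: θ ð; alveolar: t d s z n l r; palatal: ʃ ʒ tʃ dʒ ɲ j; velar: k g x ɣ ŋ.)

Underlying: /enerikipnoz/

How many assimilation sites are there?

1

/n/ after /p/ (labial) → [m]
1 segment changes.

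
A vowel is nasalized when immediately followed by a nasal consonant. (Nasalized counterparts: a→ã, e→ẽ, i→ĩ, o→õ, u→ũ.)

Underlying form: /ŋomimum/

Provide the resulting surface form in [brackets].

[ŋõmĩmũm]

/o/ before nasal /m/ → [õ]
/i/ before nasal /m/ → [ĩ]
/u/ before nasal /m/ → [ũ]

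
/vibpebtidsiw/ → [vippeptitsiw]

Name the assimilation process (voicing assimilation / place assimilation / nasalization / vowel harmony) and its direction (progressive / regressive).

/b/→[p] /b/→[p] /d/→[t].
Each target copies a feature from the following segment, so the direction is regressive.

voicing assimilation, regressive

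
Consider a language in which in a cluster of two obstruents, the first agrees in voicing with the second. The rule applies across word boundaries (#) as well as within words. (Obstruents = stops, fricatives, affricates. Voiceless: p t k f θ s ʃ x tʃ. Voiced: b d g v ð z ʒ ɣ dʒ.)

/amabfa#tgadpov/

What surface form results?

/b/ before /f/ (voiceless) → [p]
/t/ before /g/ (voiced) → [d]
/d/ before /p/ (voiceless) → [t]

[amapfa#dgatpov]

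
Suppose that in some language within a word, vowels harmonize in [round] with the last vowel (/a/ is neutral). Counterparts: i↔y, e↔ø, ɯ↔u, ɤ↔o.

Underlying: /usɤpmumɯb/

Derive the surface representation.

[ɯsɤpmɯmɯb]

/u/ harmonizes with /ɯ/ ([-round]) → [ɯ]
/u/ harmonizes with /ɯ/ ([-round]) → [ɯ]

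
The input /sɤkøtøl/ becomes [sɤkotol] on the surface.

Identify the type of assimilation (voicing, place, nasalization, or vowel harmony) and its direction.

vowel harmony, progressive

/ø/→[o] /ø/→[o].
Vowels agree with the first vowel, so the harmony is progressive.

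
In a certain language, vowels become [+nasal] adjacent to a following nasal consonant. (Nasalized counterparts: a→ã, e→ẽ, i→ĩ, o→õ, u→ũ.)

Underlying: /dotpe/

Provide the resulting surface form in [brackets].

no segment meets the rule's conditions; no change.

[dotpe]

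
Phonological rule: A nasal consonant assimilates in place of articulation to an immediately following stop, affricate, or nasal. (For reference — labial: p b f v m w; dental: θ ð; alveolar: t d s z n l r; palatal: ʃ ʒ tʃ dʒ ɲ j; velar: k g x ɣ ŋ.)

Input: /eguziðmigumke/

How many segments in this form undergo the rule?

/m/ before /k/ (velar) → [ŋ]
1 segment changes.

1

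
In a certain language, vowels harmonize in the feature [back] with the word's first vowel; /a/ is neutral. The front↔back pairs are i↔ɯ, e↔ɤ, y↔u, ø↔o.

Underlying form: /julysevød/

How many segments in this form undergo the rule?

3

/y/ harmonizes with /u/ ([+back]) → [u]
/e/ harmonizes with /u/ ([+back]) → [ɤ]
/ø/ harmonizes with /u/ ([+back]) → [o]
3 segments change.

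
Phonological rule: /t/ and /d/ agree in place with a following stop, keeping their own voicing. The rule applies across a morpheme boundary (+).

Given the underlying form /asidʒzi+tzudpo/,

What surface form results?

/d/ before /p/ (labial) → [b]

[asidʒzi+tzubpo]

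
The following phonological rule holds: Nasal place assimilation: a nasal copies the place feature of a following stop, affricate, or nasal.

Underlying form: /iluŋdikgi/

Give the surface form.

/ŋ/ before /d/ (alveolar) → [n]

[ilundikgi]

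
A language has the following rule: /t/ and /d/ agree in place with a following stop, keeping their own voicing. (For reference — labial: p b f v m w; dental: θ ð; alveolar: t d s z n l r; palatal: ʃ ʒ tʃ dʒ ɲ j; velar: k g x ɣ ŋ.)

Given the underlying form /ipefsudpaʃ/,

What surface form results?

[ipefsubpaʃ]

/d/ before /p/ (labial) → [b]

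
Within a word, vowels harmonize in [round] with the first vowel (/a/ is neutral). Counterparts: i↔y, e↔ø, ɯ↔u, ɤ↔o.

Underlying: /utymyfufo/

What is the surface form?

[utymyfufo]

no segment meets the rule's conditions; no change.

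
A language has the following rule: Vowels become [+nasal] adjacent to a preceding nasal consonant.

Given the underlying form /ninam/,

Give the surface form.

[nĩnãm]

/i/ after nasal /n/ → [ĩ]
/a/ after nasal /n/ → [ã]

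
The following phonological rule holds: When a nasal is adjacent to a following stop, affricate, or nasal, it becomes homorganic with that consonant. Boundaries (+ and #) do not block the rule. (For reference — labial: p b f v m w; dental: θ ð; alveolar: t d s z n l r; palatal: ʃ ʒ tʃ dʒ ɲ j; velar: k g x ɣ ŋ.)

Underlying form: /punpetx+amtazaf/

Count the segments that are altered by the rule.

2

/n/ before /p/ (labial) → [m]
/m/ before /t/ (alveolar) → [n]
2 segments change.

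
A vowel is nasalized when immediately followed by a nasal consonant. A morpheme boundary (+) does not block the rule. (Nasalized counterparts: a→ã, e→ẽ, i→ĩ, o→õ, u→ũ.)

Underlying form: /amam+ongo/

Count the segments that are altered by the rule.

/a/ before nasal /m/ → [ã]
/a/ before nasal /m/ → [ã]
/o/ before nasal /n/ → [õ]
3 segments change.

3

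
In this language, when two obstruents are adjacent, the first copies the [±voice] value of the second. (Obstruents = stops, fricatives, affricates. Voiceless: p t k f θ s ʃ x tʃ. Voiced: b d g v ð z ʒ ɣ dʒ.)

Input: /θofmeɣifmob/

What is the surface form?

no segment meets the rule's conditions; no change.

[θofmeɣifmob]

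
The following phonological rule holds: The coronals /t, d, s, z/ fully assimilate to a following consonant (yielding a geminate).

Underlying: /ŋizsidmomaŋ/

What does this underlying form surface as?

/z/ before /s/ → [s] (total assimilation)
/d/ before /m/ → [m] (total assimilation)

[ŋissimmomaŋ]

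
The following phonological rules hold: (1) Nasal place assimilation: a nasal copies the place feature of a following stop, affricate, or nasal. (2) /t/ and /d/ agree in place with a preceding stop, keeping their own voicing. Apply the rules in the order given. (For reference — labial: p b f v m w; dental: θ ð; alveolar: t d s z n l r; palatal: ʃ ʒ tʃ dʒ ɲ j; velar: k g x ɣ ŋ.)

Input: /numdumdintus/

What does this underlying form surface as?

Rule 1: /m/ before /d/ (alveolar) → [n]
Rule 1: /m/ before /d/ (alveolar) → [n]
After rule 1: nundundintus
Rule 2: no segment meets the rule's conditions; no change.

[nundundintus]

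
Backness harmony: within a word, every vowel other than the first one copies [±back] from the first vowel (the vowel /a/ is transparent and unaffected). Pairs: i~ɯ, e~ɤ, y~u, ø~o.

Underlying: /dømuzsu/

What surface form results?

/u/ harmonizes with /ø/ ([-back]) → [y]
/u/ harmonizes with /ø/ ([-back]) → [y]

[dømyzsy]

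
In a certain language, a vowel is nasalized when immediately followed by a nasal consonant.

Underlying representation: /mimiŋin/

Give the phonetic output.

[mĩmĩŋĩn]

/i/ before nasal /m/ → [ĩ]
/i/ before nasal /ŋ/ → [ĩ]
/i/ before nasal /n/ → [ĩ]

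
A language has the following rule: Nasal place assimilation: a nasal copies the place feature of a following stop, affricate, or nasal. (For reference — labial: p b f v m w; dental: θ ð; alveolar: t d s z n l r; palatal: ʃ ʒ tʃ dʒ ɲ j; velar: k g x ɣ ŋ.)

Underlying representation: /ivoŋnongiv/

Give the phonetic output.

[ivonnoŋgiv]

/ŋ/ before /n/ (alveolar) → [n]
/n/ before /g/ (velar) → [ŋ]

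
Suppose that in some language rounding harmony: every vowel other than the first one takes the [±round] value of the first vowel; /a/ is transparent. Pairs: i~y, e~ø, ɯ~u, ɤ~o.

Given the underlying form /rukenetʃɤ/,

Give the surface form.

[rukønøtʃo]

/e/ harmonizes with /u/ ([+round]) → [ø]
/e/ harmonizes with /u/ ([+round]) → [ø]
/ɤ/ harmonizes with /u/ ([+round]) → [o]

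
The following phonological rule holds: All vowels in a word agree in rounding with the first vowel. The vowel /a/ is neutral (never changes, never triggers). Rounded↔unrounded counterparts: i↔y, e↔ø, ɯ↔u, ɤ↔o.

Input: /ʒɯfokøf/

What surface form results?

/o/ harmonizes with /ɯ/ ([-round]) → [ɤ]
/ø/ harmonizes with /ɯ/ ([-round]) → [e]

[ʒɯfɤkef]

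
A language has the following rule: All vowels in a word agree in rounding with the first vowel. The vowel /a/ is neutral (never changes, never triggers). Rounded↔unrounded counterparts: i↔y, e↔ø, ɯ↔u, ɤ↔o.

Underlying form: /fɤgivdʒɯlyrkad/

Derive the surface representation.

/y/ harmonizes with /ɤ/ ([-round]) → [i]

[fɤgivdʒɯlirkad]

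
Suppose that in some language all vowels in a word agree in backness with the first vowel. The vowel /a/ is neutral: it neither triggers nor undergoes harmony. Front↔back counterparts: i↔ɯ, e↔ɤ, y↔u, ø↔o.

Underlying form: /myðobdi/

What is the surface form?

[myðøbdi]

/o/ harmonizes with /y/ ([-back]) → [ø]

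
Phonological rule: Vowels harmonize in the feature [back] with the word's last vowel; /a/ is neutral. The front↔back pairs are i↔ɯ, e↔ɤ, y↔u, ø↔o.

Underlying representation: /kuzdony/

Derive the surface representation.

[kyzdøny]

/u/ harmonizes with /y/ ([-back]) → [y]
/o/ harmonizes with /y/ ([-back]) → [ø]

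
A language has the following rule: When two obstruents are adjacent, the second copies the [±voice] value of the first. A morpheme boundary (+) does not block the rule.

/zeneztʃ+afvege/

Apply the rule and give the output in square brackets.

/tʃ/ after /z/ (voiced) → [dʒ]
/v/ after /f/ (voiceless) → [f]

[zenezdʒ+affege]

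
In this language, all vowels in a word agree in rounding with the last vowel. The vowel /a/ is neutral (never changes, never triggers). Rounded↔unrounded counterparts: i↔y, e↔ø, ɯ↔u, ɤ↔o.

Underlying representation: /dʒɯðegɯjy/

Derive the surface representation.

[dʒuðøgujy]

/ɯ/ harmonizes with /y/ ([+round]) → [u]
/e/ harmonizes with /y/ ([+round]) → [ø]
/ɯ/ harmonizes with /y/ ([+round]) → [u]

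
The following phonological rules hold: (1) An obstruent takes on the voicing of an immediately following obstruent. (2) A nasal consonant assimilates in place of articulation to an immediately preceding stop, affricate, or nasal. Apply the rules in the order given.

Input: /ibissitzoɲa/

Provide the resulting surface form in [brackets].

[ibissidzoɲa]

Rule 1: /t/ before /z/ (voiced) → [d]
After rule 1: ibissidzoɲa
Rule 2: no segment meets the rule's conditions; no change.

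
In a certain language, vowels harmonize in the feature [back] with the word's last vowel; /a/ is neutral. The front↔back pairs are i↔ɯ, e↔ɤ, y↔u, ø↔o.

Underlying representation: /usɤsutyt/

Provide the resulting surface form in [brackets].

[ysesytyt]

/u/ harmonizes with /y/ ([-back]) → [y]
/ɤ/ harmonizes with /y/ ([-back]) → [e]
/u/ harmonizes with /y/ ([-back]) → [y]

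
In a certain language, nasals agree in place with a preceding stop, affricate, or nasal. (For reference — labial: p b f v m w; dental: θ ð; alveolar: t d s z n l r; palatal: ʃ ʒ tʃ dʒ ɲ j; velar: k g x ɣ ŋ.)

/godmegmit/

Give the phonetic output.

/m/ after /d/ (alveolar) → [n]
/m/ after /g/ (velar) → [ŋ]

[godnegŋit]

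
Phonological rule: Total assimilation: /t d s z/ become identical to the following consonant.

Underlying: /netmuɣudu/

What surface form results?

/t/ before /m/ → [m] (total assimilation)

[nemmuɣudu]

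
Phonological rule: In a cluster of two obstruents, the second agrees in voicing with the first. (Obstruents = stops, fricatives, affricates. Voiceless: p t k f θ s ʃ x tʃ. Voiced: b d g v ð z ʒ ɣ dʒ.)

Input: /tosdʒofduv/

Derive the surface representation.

/dʒ/ after /s/ (voiceless) → [tʃ]
/d/ after /f/ (voiceless) → [t]

[tostʃoftuv]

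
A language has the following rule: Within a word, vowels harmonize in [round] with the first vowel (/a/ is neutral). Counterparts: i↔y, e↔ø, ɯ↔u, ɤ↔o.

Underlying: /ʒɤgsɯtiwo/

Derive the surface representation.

[ʒɤgsɯtiwɤ]

/o/ harmonizes with /ɤ/ ([-round]) → [ɤ]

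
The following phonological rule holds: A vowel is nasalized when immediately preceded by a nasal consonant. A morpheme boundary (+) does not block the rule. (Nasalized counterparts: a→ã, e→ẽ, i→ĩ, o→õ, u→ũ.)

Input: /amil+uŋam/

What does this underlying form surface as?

[amĩl+uŋãm]

/i/ after nasal /m/ → [ĩ]
/a/ after nasal /ŋ/ → [ã]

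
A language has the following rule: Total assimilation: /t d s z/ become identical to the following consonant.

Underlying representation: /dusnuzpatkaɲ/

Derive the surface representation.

/s/ before /n/ → [n] (total assimilation)
/z/ before /p/ → [p] (total assimilation)
/t/ before /k/ → [k] (total assimilation)

[dunnuppakkaɲ]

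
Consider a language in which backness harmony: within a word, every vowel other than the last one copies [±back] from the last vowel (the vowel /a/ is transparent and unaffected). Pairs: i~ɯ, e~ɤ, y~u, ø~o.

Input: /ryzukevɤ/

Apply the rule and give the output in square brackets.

/y/ harmonizes with /ɤ/ ([+back]) → [u]
/e/ harmonizes with /ɤ/ ([+back]) → [ɤ]

[ruzukɤvɤ]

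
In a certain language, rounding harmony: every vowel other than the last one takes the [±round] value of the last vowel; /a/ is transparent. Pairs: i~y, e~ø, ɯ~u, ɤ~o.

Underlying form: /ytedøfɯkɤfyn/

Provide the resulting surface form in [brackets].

/e/ harmonizes with /y/ ([+round]) → [ø]
/ɯ/ harmonizes with /y/ ([+round]) → [u]
/ɤ/ harmonizes with /y/ ([+round]) → [o]

[ytødøfukofyn]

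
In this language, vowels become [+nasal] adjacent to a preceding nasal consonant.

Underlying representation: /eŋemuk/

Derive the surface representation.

/e/ after nasal /ŋ/ → [ẽ]
/u/ after nasal /m/ → [ũ]

[eŋẽmũk]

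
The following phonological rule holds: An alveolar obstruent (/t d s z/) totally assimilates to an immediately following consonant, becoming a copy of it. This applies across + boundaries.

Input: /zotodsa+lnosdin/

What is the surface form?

[zotossa+lnoddin]

/d/ before /s/ → [s] (total assimilation)
/s/ before /d/ → [d] (total assimilation)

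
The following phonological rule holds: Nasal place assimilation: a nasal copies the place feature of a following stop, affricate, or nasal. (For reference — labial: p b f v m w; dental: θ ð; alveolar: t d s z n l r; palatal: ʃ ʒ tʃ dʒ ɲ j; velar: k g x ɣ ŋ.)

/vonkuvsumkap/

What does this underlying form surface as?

[voŋkuvsuŋkap]

/n/ before /k/ (velar) → [ŋ]
/m/ before /k/ (velar) → [ŋ]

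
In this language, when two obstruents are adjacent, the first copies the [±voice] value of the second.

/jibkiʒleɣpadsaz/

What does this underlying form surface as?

[jipkiʒlexpatsaz]

/b/ before /k/ (voiceless) → [p]
/ɣ/ before /p/ (voiceless) → [x]
/d/ before /s/ (voiceless) → [t]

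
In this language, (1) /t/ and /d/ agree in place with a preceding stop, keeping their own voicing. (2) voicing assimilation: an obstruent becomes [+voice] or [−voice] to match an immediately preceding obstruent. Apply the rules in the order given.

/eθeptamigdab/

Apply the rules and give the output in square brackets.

[eθeppamiggab]

Rule 1: /t/ after /p/ (labial) → [p]
Rule 1: /d/ after /g/ (velar) → [g]
After rule 1: eθeppamiggab
Rule 2: no segment meets the rule's conditions; no change.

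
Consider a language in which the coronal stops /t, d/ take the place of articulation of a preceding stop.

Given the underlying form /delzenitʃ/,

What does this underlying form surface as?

no segment meets the rule's conditions; no change.

[delzenitʃ]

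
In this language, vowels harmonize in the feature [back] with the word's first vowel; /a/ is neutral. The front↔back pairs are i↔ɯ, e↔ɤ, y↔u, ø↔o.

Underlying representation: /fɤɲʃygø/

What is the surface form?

[fɤɲʃugo]

/y/ harmonizes with /ɤ/ ([+back]) → [u]
/ø/ harmonizes with /ɤ/ ([+back]) → [o]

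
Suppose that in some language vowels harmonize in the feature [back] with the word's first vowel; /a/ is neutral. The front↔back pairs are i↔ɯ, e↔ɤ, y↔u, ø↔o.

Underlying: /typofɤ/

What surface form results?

/o/ harmonizes with /y/ ([-back]) → [ø]
/ɤ/ harmonizes with /y/ ([-back]) → [e]

[typøfe]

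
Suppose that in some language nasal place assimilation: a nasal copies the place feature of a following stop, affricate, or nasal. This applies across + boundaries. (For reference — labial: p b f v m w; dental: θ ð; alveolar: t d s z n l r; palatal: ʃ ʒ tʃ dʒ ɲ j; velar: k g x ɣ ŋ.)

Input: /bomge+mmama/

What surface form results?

/m/ before /g/ (velar) → [ŋ]

[boŋge+mmama]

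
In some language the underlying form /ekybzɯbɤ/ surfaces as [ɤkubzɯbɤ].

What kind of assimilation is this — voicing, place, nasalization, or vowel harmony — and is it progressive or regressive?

vowel harmony, regressive

/e/→[ɤ] /y/→[u].
Vowels agree with the last vowel, so the harmony is regressive.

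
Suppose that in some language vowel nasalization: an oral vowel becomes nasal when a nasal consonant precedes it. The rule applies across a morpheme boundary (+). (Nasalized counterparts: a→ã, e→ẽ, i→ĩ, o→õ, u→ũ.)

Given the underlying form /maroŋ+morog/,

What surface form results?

/a/ after nasal /m/ → [ã]
/o/ after nasal /m/ → [õ]

[mãroŋ+mõrog]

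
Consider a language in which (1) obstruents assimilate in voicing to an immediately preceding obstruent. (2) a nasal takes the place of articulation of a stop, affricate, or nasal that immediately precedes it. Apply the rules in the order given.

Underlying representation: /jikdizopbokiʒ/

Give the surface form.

Rule 1: /d/ after /k/ (voiceless) → [t]
Rule 1: /b/ after /p/ (voiceless) → [p]
After rule 1: jiktizoppokiʒ
Rule 2: no segment meets the rule's conditions; no change.

[jiktizoppokiʒ]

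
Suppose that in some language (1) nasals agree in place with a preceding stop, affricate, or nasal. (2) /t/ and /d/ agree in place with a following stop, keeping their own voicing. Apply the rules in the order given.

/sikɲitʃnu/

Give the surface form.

Rule 1: /ɲ/ after /k/ (velar) → [ŋ]
Rule 1: /n/ after /tʃ/ (palatal) → [ɲ]
After rule 1: sikŋitʃɲu
Rule 2: no segment meets the rule's conditions; no change.

[sikŋitʃɲu]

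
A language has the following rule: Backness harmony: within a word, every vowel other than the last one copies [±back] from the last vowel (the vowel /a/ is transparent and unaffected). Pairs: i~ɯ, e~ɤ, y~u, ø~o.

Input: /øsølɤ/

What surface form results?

[osolɤ]

/ø/ harmonizes with /ɤ/ ([+back]) → [o]
/ø/ harmonizes with /ɤ/ ([+back]) → [o]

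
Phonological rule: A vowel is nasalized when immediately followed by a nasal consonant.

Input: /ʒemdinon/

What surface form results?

[ʒẽmdĩnõn]

/e/ before nasal /m/ → [ẽ]
/i/ before nasal /n/ → [ĩ]
/o/ before nasal /n/ → [õ]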